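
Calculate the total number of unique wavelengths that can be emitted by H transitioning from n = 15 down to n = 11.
10

The electron can occupy levels n = 11, 12, ..., 15 during de-excitation — that is m = 15 - 11 + 1 = 5 distinct levels.

The number of distinct spectral lines equals the number of ways to choose 2 of these m levels (each pair gives one possible emission transition):

Number of lines = m(m-1)/2 = 5×4/2 = 10

These correspond to all possible transitions between the 5 levels:
15 → 14, 15 → 13, 15 → 12, 15 → 11, 14 → 13, 14 → 12, 14 → 11, 13 → 12...

Each transition produces a photon with a unique energy (and thus wavelength). This count does not depend on Z.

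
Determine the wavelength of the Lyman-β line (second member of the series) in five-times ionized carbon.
2.848 nm

The lines of a series are numbered from the longest wavelength (smallest ΔE) outward; the second line is the transition from n = n_f + 2 to n_f.
The Lyman series has all transitions ending at n_f = 1.

For C⁵⁺ (Z = 6), the second line (β-line) is the jump from n = 3 to n = 1:
E_3 = -13.6057 × 6² / 3² = -54.42280 eV
E_1 = -13.6057 × 6² / 1² = -489.80520 eV
ΔE = E_3 - E_1 = 435.38240 eV

λ = hc/E = 1239.84 eV·nm / 435.38240 eV
λ = 2.848 nm

This is the β-line of the Lyman series in C⁵⁺.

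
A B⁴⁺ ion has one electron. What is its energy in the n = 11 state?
-2.81110 eV

For hydrogen-like ions, the energy levels scale with Z²:
E_n = -13.6057 Z² / n² eV

For B⁴⁺ (Z = 5) at n = 11:
E_11 = -13.6057 × 5² / 11²
E_11 = -13.6057 × 25 / 121
E_11 = -340.1425 / 121
E_11 = -2.81110 eV

The energy is 25 times more negative than hydrogen at the same n due to the stronger nuclear charge.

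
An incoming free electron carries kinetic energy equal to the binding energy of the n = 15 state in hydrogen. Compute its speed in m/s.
1.45846e+05 m/s (or 0.05% of c)

The binding energy at n = 15 for hydrogen is:
E_15 = -13.6057/15² = -0.0604697778 eV
|E_15| = 0.0604697778 eV

Convert to Joules:
KE = 0.0604697778 eV × (1.602177 × 10⁻¹⁹ J/eV) = 9.6883287e-21 J

Using KE = ½mv²:
v = √(2·KE/m_e)
v = √(2 × 9.6883287e-21 J / 9.10938 × 10⁻³¹ kg)
v = 1.45846e+05 m/s

This is approximately 0.05% the speed of light.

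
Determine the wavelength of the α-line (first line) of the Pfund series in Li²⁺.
828.42 nm

The longest wavelength corresponds to the smallest energy transition in the series.
The Pfund series has all transitions ending at n_f = 5.

For Li²⁺ (Z = 3), the first line (α-line) is the jump from n = 6 to n = 5:
E_6 = -13.6057 × 3² / 6² = -3.401425 eV
E_5 = -13.6057 × 3² / 5² = -4.898052 eV
ΔE = E_6 - E_5 = 1.496627 eV

λ = hc/E = 1239.84 eV·nm / 1.496627 eV
λ = 828.42 nm

This is the α-line of the Pfund series in Li²⁺.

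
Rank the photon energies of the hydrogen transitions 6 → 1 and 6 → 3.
6 → 1

Calculate the energy for each transition:

Transition 6 → 1:
ΔE₁ = |E_1 - E_6| = |-13.6057/1² - (-13.6057/6²)|
ΔE₁ = |-13.6057000000 - (-0.3779361111)| = 13.2277639 eV

Transition 6 → 3:
ΔE₂ = |E_3 - E_6| = |-13.6057/3² - (-13.6057/6²)|
ΔE₂ = |-1.5117444444 - (-0.3779361111)| = 1.1338083 eV

Since 13.2277639 eV > 1.1338083 eV, the transition 6 → 1 emits the more energetic photon.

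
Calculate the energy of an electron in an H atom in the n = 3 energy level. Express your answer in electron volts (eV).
-1.51174 eV

The energy levels of a hydrogen-like atom are given by:
E_n = -13.6057 eV / n²

For n = 3:
E_3 = -13.6057 eV / 3²
E_3 = -13.6057 eV / 9
E_3 = -1.51174 eV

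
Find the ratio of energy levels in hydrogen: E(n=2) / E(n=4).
4.00

Using E_n = -13.6057 Z² / n² eV with Z = 1:

E_2 = -13.6057 / 2² = -13.6057 / 4 = -3.40142500 eV
E_4 = -13.6057 / 4² = -13.6057 / 16 = -0.85035625 eV

The ratio is:
E_2/E_4 = (-3.40142500) / (-0.85035625)
E_2/E_4 = (-13.6057/4) / (-13.6057/16)
E_2/E_4 = 16/4
E_2/E_4 = 4.00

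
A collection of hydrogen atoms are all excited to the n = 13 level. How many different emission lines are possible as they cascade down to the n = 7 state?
21

The electron can occupy levels n = 7, 8, ..., 13 during de-excitation — that is m = 13 - 7 + 1 = 7 distinct levels.

The number of distinct spectral lines equals the number of ways to choose 2 of these m levels (each pair gives one possible emission transition):

Number of lines = m(m-1)/2 = 7×6/2 = 21

These correspond to all possible transitions between the 7 levels:
13 → 12, 13 → 11, 13 → 10, 13 → 9, 13 → 8, 13 → 7, 12 → 11, 12 → 10...

Each transition produces a photon with a unique energy (and thus wavelength). This count does not depend on Z.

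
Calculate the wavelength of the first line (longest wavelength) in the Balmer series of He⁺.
164.027724 nm

The longest wavelength corresponds to the smallest energy transition in the series.
The Balmer series has all transitions ending at n_f = 2.

For He⁺ (Z = 2), the first line (α-line) is the jump from n = 3 to n = 2:
E_3 = -13.6057 × 2² / 3² = -6.0469777778 eV
E_2 = -13.6057 × 2² / 2² = -13.6057000000 eV
ΔE = E_3 - E_2 = 7.5587222222 eV

λ = hc/E = 1239.84 eV·nm / 7.5587222222 eV
λ = 164.027724 nm

This is the α-line of the Balmer series in He⁺.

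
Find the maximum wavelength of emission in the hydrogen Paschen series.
1874.6026 nm

The longest wavelength corresponds to the smallest energy transition in the series.
The Paschen series has all transitions ending at n_f = 3.

For H, the first line (α-line) is the jump from n = 4 to n = 3:
E_4 = -13.6057 / 4² = -0.8503562500 eV
E_3 = -13.6057 / 3² = -1.5117444444 eV
ΔE = E_4 - E_3 = 0.6613881944 eV

λ = hc/E = 1239.84 eV·nm / 0.6613881944 eV
λ = 1874.6026 nm

This is the α-line of the Paschen series in H.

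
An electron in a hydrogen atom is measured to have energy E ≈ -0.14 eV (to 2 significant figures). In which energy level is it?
n = 10

The exact energy levels follow E_n = -13.6057 eV / n².

The measured value (-0.14 eV) is reported to only 2 significant figures, so we must test candidate n values and see which one matches to that precision.

Candidate energies:
  n = 8:  E = -13.6057/8² = -0.21259 eV
  n = 9:  E = -13.6057/9² = -0.16797 eV
  n = 10:  E = -13.6057/10² = -0.13606 eV  ← matches
  n = 11:  E = -13.6057/11² = -0.11244 eV
  n = 12:  E = -13.6057/12² = -0.09448 eV

Checking against the measurement of -0.14 eV (2 sig figs), only n = 10 agrees:
E_10 = -0.13606 eV, which rounds to -0.14 eV ✓

Therefore n = 10.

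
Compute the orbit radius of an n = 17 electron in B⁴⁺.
3.058644 nm (or 30.586443 Å)

The Bohr radius formula is:
r_n = n² a₀ / Z

where a₀ = 0.052917721 nm is the Bohr radius.

For B⁴⁺ (Z = 5) at n = 17:
r_17 = 17² × 0.052917721 nm / 5
r_17 = 289 × 0.052917721 nm / 5
r_17 = 15.2932214 nm / 5
r_17 = 3.058644 nm

The electron orbits at approximately 3.058644 nm from the nucleus.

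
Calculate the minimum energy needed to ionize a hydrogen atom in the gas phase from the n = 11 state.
0.112 eV

The ionization energy is the energy needed to remove the electron completely (n → ∞).

For hydrogen, E_n = -13.6057 eV / n².

At n = 11: E_11 = -13.6057 / 11² = -0.112444 eV
At n = ∞: E_∞ = 0 eV

Ionization energy = E_∞ - E_11 = 0 - (-0.112444) = 0.112444 eV
Ionization energy ≈ 0.112 eV

This is also called the binding energy of the electron in state n = 11.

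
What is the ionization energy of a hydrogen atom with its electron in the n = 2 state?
3.4014 eV

The ionization energy is the energy needed to remove the electron completely (n → ∞).

For hydrogen, E_n = -13.6057 eV / n².

At n = 2: E_2 = -13.6057 / 2² = -3.4014250 eV
At n = ∞: E_∞ = 0 eV

Ionization energy = E_∞ - E_2 = 0 - (-3.4014250) = 3.4014250 eV
Ionization energy ≈ 3.4014 eV

This is also called the binding energy of the electron in state n = 2.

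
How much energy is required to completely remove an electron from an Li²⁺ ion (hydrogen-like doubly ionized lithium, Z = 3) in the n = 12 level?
0.85036 eV

The ionization energy is the energy needed to remove the electron completely (n → ∞).

For a hydrogen-like ion with Z = 3, E_n = -13.6057 Z² / n² eV.

At n = 12: E_12 = -13.6057 × 3² / 12² = -0.85035625 eV
At n = ∞: E_∞ = 0 eV

Ionization energy = E_∞ - E_12 = 0 - (-0.85035625) = 0.85035625 eV
Ionization energy ≈ 0.85036 eV

This is also called the binding energy of the electron in state n = 12.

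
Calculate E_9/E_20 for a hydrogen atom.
4.93827

Using E_n = -13.6057 Z² / n² eV with Z = 1:

E_9 = -13.6057 / 9² = -13.6057 / 81 = -0.16797160494 eV
E_20 = -13.6057 / 20² = -13.6057 / 400 = -0.03401425000 eV

The ratio is:
E_9/E_20 = (-0.16797160494) / (-0.03401425000)
E_9/E_20 = (-13.6057/81) / (-13.6057/400)
E_9/E_20 = 400/81
E_9/E_20 = 4.93827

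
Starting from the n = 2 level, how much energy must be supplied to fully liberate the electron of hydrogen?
3.40143 eV

The ionization energy is the energy needed to remove the electron completely (n → ∞).

For hydrogen, E_n = -13.6057 eV / n².

At n = 2: E_2 = -13.6057 / 2² = -3.40142500 eV
At n = ∞: E_∞ = 0 eV

Ionization energy = E_∞ - E_2 = 0 - (-3.40142500) = 3.40142500 eV
Ionization energy ≈ 3.40143 eV

This is also called the binding energy of the electron in state n = 2.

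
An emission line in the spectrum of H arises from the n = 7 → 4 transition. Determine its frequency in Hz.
1.38e+14 Hz

First, find the transition energy:
E_7 = -13.6057 / 7² = -0.277667 eV
E_4 = -13.6057 / 4² = -0.850356 eV
|ΔE| = |E_4 - E_7| = 0.572689 eV

Convert to Joules: E = 0.572689 eV × (1.602177 × 10⁻¹⁹ J/eV) = 9.1755e-20 J

Using E = hf:
f = E/h = 9.1755e-20 J / (6.62607 × 10⁻³⁴ J·s)
f = 1.38e+14 Hz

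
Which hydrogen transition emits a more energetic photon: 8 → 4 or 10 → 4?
10 → 4

Calculate the energy for each transition:

Transition 8 → 4:
ΔE₁ = |E_4 - E_8| = |-13.6057/4² - (-13.6057/8²)|
ΔE₁ = |-0.850356250000 - (-0.212589062500)| = 0.637767188 eV

Transition 10 → 4:
ΔE₂ = |E_4 - E_10| = |-13.6057/4² - (-13.6057/10²)|
ΔE₂ = |-0.850356250000 - (-0.136057000000)| = 0.714299250 eV

Since 0.714299250 eV > 0.637767188 eV, the transition 10 → 4 emits the more energetic photon.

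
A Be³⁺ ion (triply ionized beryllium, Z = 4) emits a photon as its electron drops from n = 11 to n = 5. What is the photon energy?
6.90855 eV

The energy levels are E_n = -13.6057 Z² eV / n².

Energy at n = 11: E_11 = -13.6057 × 4² / 11² = -1.79910083 eV
Energy at n = 5: E_5 = -13.6057 × 4² / 5² = -8.70764800 eV

For emission (electron falling to lower state), the photon energy is:
E_photon = E_11 - E_5 = |-1.79910083 - (-8.70764800)|
E_photon = 6.90855 eV

This energy is carried away by the emitted photon.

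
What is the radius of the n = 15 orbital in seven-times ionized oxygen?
1.488311 nm (or 14.883109 Å)

The Bohr radius formula is:
r_n = n² a₀ / Z

where a₀ = 0.052917721 nm is the Bohr radius.

For O⁷⁺ (Z = 8) at n = 15:
r_15 = 15² × 0.052917721 nm / 8
r_15 = 225 × 0.052917721 nm / 8
r_15 = 11.9064872 nm / 8
r_15 = 1.488311 nm

The electron orbits at approximately 1.488311 nm from the nucleus.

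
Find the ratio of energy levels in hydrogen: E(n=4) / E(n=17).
18.06250

Using E_n = -13.6057 Z² / n² eV with Z = 1:

E_4 = -13.6057 / 4² = -13.6057 / 16 = -0.85035625000 eV
E_17 = -13.6057 / 17² = -13.6057 / 289 = -0.04707854671 eV

The ratio is:
E_4/E_17 = (-0.85035625000) / (-0.04707854671)
E_4/E_17 = (-13.6057/16) / (-13.6057/289)
E_4/E_17 = 289/16
E_4/E_17 = 18.06250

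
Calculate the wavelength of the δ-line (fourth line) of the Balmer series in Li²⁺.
45.5633 nm

The lines of a series are numbered from the longest wavelength (smallest ΔE) outward; the fourth line is the transition from n = n_f + 4 to n_f.
The Balmer series has all transitions ending at n_f = 2.

For Li²⁺ (Z = 3), the fourth line (δ-line) is the jump from n = 6 to n = 2:
E_6 = -13.6057 × 3² / 6² = -3.401425 eV
E_2 = -13.6057 × 3² / 2² = -30.612825 eV
ΔE = E_6 - E_2 = 27.211400 eV

λ = hc/E = 1239.84 eV·nm / 27.211400 eV
λ = 45.5633 nm

This is the δ-line of the Balmer series in Li²⁺.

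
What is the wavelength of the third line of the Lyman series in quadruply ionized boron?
3.888065 nm

The lines of a series are numbered from the longest wavelength (smallest ΔE) outward; the third line is the transition from n = n_f + 3 to n_f.
The Lyman series has all transitions ending at n_f = 1.

For B⁴⁺ (Z = 5), the third line (γ-line) is the jump from n = 4 to n = 1:
E_4 = -13.6057 × 5² / 4² = -21.25890625 eV
E_1 = -13.6057 × 5² / 1² = -340.14250000 eV
ΔE = E_4 - E_1 = 318.88359375 eV

λ = hc/E = 1239.84 eV·nm / 318.88359375 eV
λ = 3.888065 nm

This is the γ-line of the Lyman series in B⁴⁺.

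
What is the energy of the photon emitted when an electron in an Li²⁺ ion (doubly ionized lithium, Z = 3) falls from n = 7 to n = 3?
11.107 eV

The energy levels are E_n = -13.6057 Z² eV / n².

Energy at n = 7: E_7 = -13.6057 × 3² / 7² = -2.499006 eV
Energy at n = 3: E_3 = -13.6057 × 3² / 3² = -13.605700 eV

For emission (electron falling to lower state), the photon energy is:
E_photon = E_7 - E_3 = |-2.499006 - (-13.605700)|
E_photon = 11.107 eV

This energy is carried away by the emitted photon.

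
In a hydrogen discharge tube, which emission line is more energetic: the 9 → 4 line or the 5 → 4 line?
9 → 4

Calculate the energy for each transition:

Transition 9 → 4:
ΔE₁ = |E_4 - E_9| = |-13.6057/4² - (-13.6057/9²)|
ΔE₁ = |-0.85035625000 - (-0.16797160494)| = 0.68238465 eV

Transition 5 → 4:
ΔE₂ = |E_4 - E_5| = |-13.6057/4² - (-13.6057/5²)|
ΔE₂ = |-0.85035625000 - (-0.54422800000)| = 0.30612825 eV

Since 0.68238465 eV > 0.30612825 eV, the transition 9 → 4 emits the more energetic photon.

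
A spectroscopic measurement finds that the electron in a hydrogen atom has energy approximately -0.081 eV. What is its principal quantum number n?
n = 13

The exact energy levels follow E_n = -13.6057 eV / n².

The measured value (-0.081 eV) is reported to only 2 significant figures, so we must test candidate n values and see which one matches to that precision.

Candidate energies:
  n = 11:  E = -13.6057/11² = -0.11244 eV
  n = 12:  E = -13.6057/12² = -0.09448 eV
  n = 13:  E = -13.6057/13² = -0.08051 eV  ← matches
  n = 14:  E = -13.6057/14² = -0.06942 eV
  n = 15:  E = -13.6057/15² = -0.06047 eV

Checking against the measurement of -0.081 eV (2 sig figs), only n = 13 agrees:
E_13 = -0.08051 eV, which rounds to -0.081 eV ✓

Therefore n = 13.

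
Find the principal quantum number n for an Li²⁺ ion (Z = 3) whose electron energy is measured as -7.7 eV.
n = 4

The exact energy levels follow E_n = -13.6057 Z² / n² eV with Z = 3.

The measured value (-7.7 eV) is reported to only 2 significant figures, so we must test candidate n values and see which one matches to that precision.

Candidate energies:
  n = 2:  E = -13.6057 × 3² / 2² = -30.61283 eV
  n = 3:  E = -13.6057 × 3² / 3² = -13.60570 eV
  n = 4:  E = -13.6057 × 3² / 4² = -7.65321 eV  ← matches
  n = 5:  E = -13.6057 × 3² / 5² = -4.89805 eV
  n = 6:  E = -13.6057 × 3² / 6² = -3.40143 eV

Checking against the measurement of -7.7 eV (2 sig figs), only n = 4 agrees:
E_4 = -7.65321 eV, which rounds to -7.7 eV ✓

Therefore n = 4.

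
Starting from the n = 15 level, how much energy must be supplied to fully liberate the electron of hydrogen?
0.060 eV

The ionization energy is the energy needed to remove the electron completely (n → ∞).

For hydrogen, E_n = -13.6057 eV / n².

At n = 15: E_15 = -13.6057 / 15² = -0.060470 eV
At n = ∞: E_∞ = 0 eV

Ionization energy = E_∞ - E_15 = 0 - (-0.060470) = 0.060470 eV
Ionization energy ≈ 0.060 eV

This is also called the binding energy of the electron in state n = 15.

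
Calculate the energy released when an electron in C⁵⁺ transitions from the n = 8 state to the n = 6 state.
5.95 eV

The energy levels are E_n = -13.6057 Z² eV / n².

Energy at n = 8: E_8 = -13.6057 × 6² / 8² = -7.65321 eV
Energy at n = 6: E_6 = -13.6057 × 6² / 6² = -13.60570 eV

For emission (electron falling to lower state), the photon energy is:
E_photon = E_8 - E_6 = |-7.65321 - (-13.60570)|
E_photon = 5.95 eV

This energy is carried away by the emitted photon.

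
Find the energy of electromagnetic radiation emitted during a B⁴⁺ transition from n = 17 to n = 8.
4.138 eV

The energy levels are E_n = -13.6057 Z² eV / n².

Energy at n = 17: E_17 = -13.6057 × 5² / 17² = -1.176964 eV
Energy at n = 8: E_8 = -13.6057 × 5² / 8² = -5.314727 eV

For emission (electron falling to lower state), the photon energy is:
E_photon = E_17 - E_8 = |-1.176964 - (-5.314727)|
E_photon = 4.138 eV

This energy is carried away by the emitted photon.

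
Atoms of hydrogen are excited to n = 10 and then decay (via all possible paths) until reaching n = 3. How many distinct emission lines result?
28

The electron can occupy levels n = 3, 4, ..., 10 during de-excitation — that is m = 10 - 3 + 1 = 8 distinct levels.

The number of distinct spectral lines equals the number of ways to choose 2 of these m levels (each pair gives one possible emission transition):

Number of lines = m(m-1)/2 = 8×7/2 = 28

These correspond to all possible transitions between the 8 levels:
10 → 9, 10 → 8, 10 → 7, 10 → 6, 10 → 5, 10 → 4, 10 → 3, 9 → 8...

Each transition produces a photon with a unique energy (and thus wavelength). This count does not depend on Z.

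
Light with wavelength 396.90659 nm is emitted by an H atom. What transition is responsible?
n = 7 → n = 2

First, find the photon energy from the wavelength (hc = 1239.84 eV·nm):
E = hc/λ = 1239.84 eV·nm / 396.90659 nm = 3.1237577 eV

The energy levels of hydrogen satisfy E_n = -13.6057 / n² eV, so an emission n_i → n_f releases
ΔE = 13.6057 × (1/n_f² − 1/n_i²) eV.

Setting ΔE equal to the photon energy:
1/n_f² − 1/n_i² = 3.1237577 / 13.6057 = 0.22959184

Since 1/n_i² must be positive, we need 1/n_f² > 0.22959184, i.e. n_f ≤ 2. For each allowed n_f, solve n_i = (1/n_f² − 0.22959184)^(−1/2) and check whether it is a whole number:
  n_f = 1: 1/n_i² = 1.00000000 − 0.22959184 = 0.77040816 → n_i = 1.139  (not an integer) ✗
  n_f = 2: 1/n_i² = 0.25000000 − 0.22959184 = 0.02040816 → n_i = 7.000  → integer, n_i = 7 ✓

Only n_f = 2 gives an integer upper level, n_i = 7.

The transition is from n = 7 to n = 2 (emission).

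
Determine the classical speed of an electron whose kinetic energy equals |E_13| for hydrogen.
1.6828e+05 m/s (or 0.06% of c)

The binding energy at n = 13 for hydrogen is:
E_13 = -13.6057/13² = -0.080507101 eV
|E_13| = 0.080507101 eV

Convert to Joules:
KE = 0.080507101 eV × (1.602177 × 10⁻¹⁹ J/eV) = 1.289866e-20 J

Using KE = ½mv²:
v = √(2·KE/m_e)
v = √(2 × 1.289866e-20 J / 9.10938 × 10⁻³¹ kg)
v = 1.6828e+05 m/s

This is approximately 0.06% the speed of light.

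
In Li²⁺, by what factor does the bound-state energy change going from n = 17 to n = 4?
18.0625

Using E_n = -13.6057 Z² / n² eV with Z = 3:

E_4 = -13.6057 × 3² / 4² = -122.4513 / 16 = -7.65320625 eV
E_17 = -13.6057 × 3² / 17² = -122.4513 / 289 = -0.42370692 eV

The ratio is:
E_4/E_17 = (-7.65320625) / (-0.42370692)
E_4/E_17 = (-122.4513/16) / (-122.4513/289)
E_4/E_17 = 289/16
E_4/E_17 = 18.0625
(Note: the Z² factors cancel in the ratio.)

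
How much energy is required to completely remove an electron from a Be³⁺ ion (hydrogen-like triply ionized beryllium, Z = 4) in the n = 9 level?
2.68755 eV

The ionization energy is the energy needed to remove the electron completely (n → ∞).

For a hydrogen-like ion with Z = 4, E_n = -13.6057 Z² / n² eV.

At n = 9: E_9 = -13.6057 × 4² / 9² = -2.68754568 eV
At n = ∞: E_∞ = 0 eV

Ionization energy = E_∞ - E_9 = 0 - (-2.68754568) = 2.68754568 eV
Ionization energy ≈ 2.68755 eV

This is also called the binding energy of the electron in state n = 9.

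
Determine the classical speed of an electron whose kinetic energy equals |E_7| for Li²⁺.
9.3758e+05 m/s (or 0.3127% of c)

The binding energy at n = 7 for Li²⁺ is:
E_7 = -13.6057 × 3²/7² = -2.4990061 eV
|E_7| = 2.4990061 eV

Convert to Joules:
KE = 2.4990061 eV × (1.602177 × 10⁻¹⁹ J/eV) = 4.003850e-19 J

Using KE = ½mv²:
v = √(2·KE/m_e)
v = √(2 × 4.003850e-19 J / 9.10938 × 10⁻³¹ kg)
v = 9.3758e+05 m/s

This is approximately 0.3127% the speed of light.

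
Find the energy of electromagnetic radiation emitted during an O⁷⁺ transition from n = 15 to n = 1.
866.894734 eV

The energy levels are E_n = -13.6057 Z² eV / n².

Energy at n = 15: E_15 = -13.6057 × 8² / 15² = -3.870065778 eV
Energy at n = 1: E_1 = -13.6057 × 8² / 1² = -870.764800000 eV

For emission (electron falling to lower state), the photon energy is:
E_photon = E_15 - E_1 = |-3.870065778 - (-870.764800000)|
E_photon = 866.894734 eV

This energy is carried away by the emitted photon.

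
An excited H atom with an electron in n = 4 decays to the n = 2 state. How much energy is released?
2.551069 eV

The energy levels are E_n = -13.6057 eV / n².

Energy at n = 4: E_4 = -13.6057 / 4² = -0.850356250 eV
Energy at n = 2: E_2 = -13.6057 / 2² = -3.401425000 eV

For emission (electron falling to lower state), the photon energy is:
E_photon = E_4 - E_2 = |-0.850356250 - (-3.401425000)|
E_photon = 2.551069 eV

This energy is carried away by the emitted photon.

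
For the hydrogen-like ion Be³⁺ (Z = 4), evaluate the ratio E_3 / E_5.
2.778

Using E_n = -13.6057 Z² / n² eV with Z = 4:

E_3 = -13.6057 × 4² / 3² = -217.6912 / 9 = -24.187911111 eV
E_5 = -13.6057 × 4² / 5² = -217.6912 / 25 = -8.707648000 eV

The ratio is:
E_3/E_5 = (-24.187911111) / (-8.707648000)
E_3/E_5 = (-217.6912/9) / (-217.6912/25)
E_3/E_5 = 25/9
E_3/E_5 = 2.778
(Note: the Z² factors cancel in the ratio.)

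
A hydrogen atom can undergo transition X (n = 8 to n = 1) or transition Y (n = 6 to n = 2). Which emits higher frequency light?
8 → 1

Calculate the energy for each transition:

Transition 8 → 1:
ΔE₁ = |E_1 - E_8| = |-13.6057/1² - (-13.6057/8²)|
ΔE₁ = |-13.605700000 - (-0.212589063)| = 13.393111 eV

Transition 6 → 2:
ΔE₂ = |E_2 - E_6| = |-13.6057/2² - (-13.6057/6²)|
ΔE₂ = |-3.401425000 - (-0.377936111)| = 3.023489 eV

Since 13.393111 eV > 3.023489 eV, the transition 8 → 1 emits the more energetic photon.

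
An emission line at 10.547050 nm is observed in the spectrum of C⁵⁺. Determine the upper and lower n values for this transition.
n = 10 → n = 2

First, find the photon energy from the wavelength (hc = 1239.84 eV·nm):
E = hc/λ = 1239.84 eV·nm / 10.547050 nm = 117.55325 eV

The energy levels of C⁵⁺ satisfy E_n = -13.6057 × 6² / n² eV, so an emission n_i → n_f releases
ΔE = 13.6057 × 6² × (1/n_f² − 1/n_i²) eV.

Setting ΔE equal to the photon energy:
1/n_f² − 1/n_i² = 117.55325 / (13.6057 × 6²) = 0.24000000

Since 1/n_i² must be positive, we need 1/n_f² > 0.24000000, i.e. n_f ≤ 2. For each allowed n_f, solve n_i = (1/n_f² − 0.24000000)^(−1/2) and check whether it is a whole number:
  n_f = 1: 1/n_i² = 1.00000000 − 0.24000000 = 0.76000000 → n_i = 1.147  (not an integer) ✗
  n_f = 2: 1/n_i² = 0.25000000 − 0.24000000 = 0.01000000 → n_i = 10.000  → integer, n_i = 10 ✓

Only n_f = 2 gives an integer upper level, n_i = 10.

The transition is from n = 10 to n = 2 (emission).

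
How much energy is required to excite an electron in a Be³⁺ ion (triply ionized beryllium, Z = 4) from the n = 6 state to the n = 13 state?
4.758864 eV

The energy levels of a hydrogen-like atom are E_n = -13.6057 Z² eV / n².

Energy at n = 6: E_6 = -13.6057 × 4² / 6² = -6.046977778 eV
Energy at n = 13: E_13 = -13.6057 × 4² / 13² = -1.288113609 eV

The excitation energy is the difference:
ΔE = E_13 - E_6
ΔE = -1.288113609 - (-6.046977778)
ΔE = 4.758864 eV

Since this is positive, energy must be absorbed (photon absorption).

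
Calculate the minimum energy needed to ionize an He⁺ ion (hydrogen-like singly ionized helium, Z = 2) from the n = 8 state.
0.8504 eV

The ionization energy is the energy needed to remove the electron completely (n → ∞).

For a hydrogen-like ion with Z = 2, E_n = -13.6057 Z² / n² eV.

At n = 8: E_8 = -13.6057 × 2² / 8² = -0.8503563 eV
At n = ∞: E_∞ = 0 eV

Ionization energy = E_∞ - E_8 = 0 - (-0.8503563) = 0.8503563 eV
Ionization energy ≈ 0.8504 eV

This is also called the binding energy of the electron in state n = 8.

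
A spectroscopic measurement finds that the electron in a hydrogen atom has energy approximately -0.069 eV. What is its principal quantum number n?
n = 14

The exact energy levels follow E_n = -13.6057 eV / n².

The measured value (-0.069 eV) is reported to only 2 significant figures, so we must test candidate n values and see which one matches to that precision.

Candidate energies:
  n = 12:  E = -13.6057/12² = -0.09448 eV
  n = 13:  E = -13.6057/13² = -0.08051 eV
  n = 14:  E = -13.6057/14² = -0.06942 eV  ← matches
  n = 15:  E = -13.6057/15² = -0.06047 eV
  n = 16:  E = -13.6057/16² = -0.05315 eV

Checking against the measurement of -0.069 eV (2 sig figs), only n = 14 agrees:
E_14 = -0.06942 eV, which rounds to -0.069 eV ✓

Therefore n = 14.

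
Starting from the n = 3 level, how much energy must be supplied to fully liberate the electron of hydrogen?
1.512 eV

The ionization energy is the energy needed to remove the electron completely (n → ∞).

For hydrogen, E_n = -13.6057 eV / n².

At n = 3: E_3 = -13.6057 / 3² = -1.511744 eV
At n = ∞: E_∞ = 0 eV

Ionization energy = E_∞ - E_3 = 0 - (-1.511744) = 1.511744 eV
Ionization energy ≈ 1.512 eV

This is also called the binding energy of the electron in state n = 3.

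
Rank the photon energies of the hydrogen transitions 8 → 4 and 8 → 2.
8 → 2

Calculate the energy for each transition:

Transition 8 → 4:
ΔE₁ = |E_4 - E_8| = |-13.6057/4² - (-13.6057/8²)|
ΔE₁ = |-0.8503562500 - (-0.2125890625)| = 0.6377672 eV

Transition 8 → 2:
ΔE₂ = |E_2 - E_8| = |-13.6057/2² - (-13.6057/8²)|
ΔE₂ = |-3.4014250000 - (-0.2125890625)| = 3.1888359 eV

Since 3.1888359 eV > 0.6377672 eV, the transition 8 → 2 emits the more energetic photon.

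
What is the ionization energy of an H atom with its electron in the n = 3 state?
1.511744 eV

The ionization energy is the energy needed to remove the electron completely (n → ∞).

For hydrogen, E_n = -13.6057 eV / n².

At n = 3: E_3 = -13.6057 / 3² = -1.511744444 eV
At n = ∞: E_∞ = 0 eV

Ionization energy = E_∞ - E_3 = 0 - (-1.511744444) = 1.511744444 eV
Ionization energy ≈ 1.511744 eV

This is also called the binding energy of the electron in state n = 3.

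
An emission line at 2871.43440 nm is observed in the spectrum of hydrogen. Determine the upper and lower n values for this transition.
n = 11 → n = 5

First, find the photon energy from the wavelength (hc = 1239.84 eV·nm):
E = hc/λ = 1239.84 eV·nm / 2871.43440 nm = 0.43178420 eV

The energy levels of hydrogen satisfy E_n = -13.6057 / n² eV, so an emission n_i → n_f releases
ΔE = 13.6057 × (1/n_f² − 1/n_i²) eV.

Setting ΔE equal to the photon energy:
1/n_f² − 1/n_i² = 0.43178420 / 13.6057 = 0.031735537

Since 1/n_i² must be positive, we need 1/n_f² > 0.031735537, i.e. n_f ≤ 5. For each allowed n_f, solve n_i = (1/n_f² − 0.031735537)^(−1/2) and check whether it is a whole number:
  n_f = 1: 1/n_i² = 1.000000000 − 0.031735537 = 0.968264463 → n_i = 1.016  (not an integer) ✗
  n_f = 2: 1/n_i² = 0.250000000 − 0.031735537 = 0.218264463 → n_i = 2.140  (not an integer) ✗
  n_f = 3: 1/n_i² = 0.111111111 − 0.031735537 = 0.079375574 → n_i = 3.549  (not an integer) ✗
  n_f = 4: 1/n_i² = 0.062500000 − 0.031735537 = 0.030764463 → n_i = 5.701  (not an integer) ✗
  n_f = 5: 1/n_i² = 0.040000000 − 0.031735537 = 0.008264463 → n_i = 11.000  → integer, n_i = 11 ✓

Only n_f = 5 gives an integer upper level, n_i = 11.

The transition is from n = 11 to n = 5 (emission).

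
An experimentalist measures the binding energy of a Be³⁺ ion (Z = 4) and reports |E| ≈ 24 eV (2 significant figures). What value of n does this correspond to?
n = 3

The exact energy levels follow E_n = -13.6057 Z² / n² eV with Z = 4.

The measured value (-24 eV) is reported to only 2 significant figures, so we must test candidate n values and see which one matches to that precision.

Candidate energies:
  n = 1:  E = -13.6057 × 4² / 1² = -217.69120 eV
  n = 2:  E = -13.6057 × 4² / 2² = -54.42280 eV
  n = 3:  E = -13.6057 × 4² / 3² = -24.18791 eV  ← matches
  n = 4:  E = -13.6057 × 4² / 4² = -13.60570 eV
  n = 5:  E = -13.6057 × 4² / 5² = -8.70765 eV

Checking against the measurement of -24 eV (2 sig figs), only n = 3 agrees:
E_3 = -24.18791 eV, which rounds to -24 eV ✓

Therefore n = 3.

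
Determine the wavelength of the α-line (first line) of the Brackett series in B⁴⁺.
162.002690 nm

The longest wavelength corresponds to the smallest energy transition in the series.
The Brackett series has all transitions ending at n_f = 4.

For B⁴⁺ (Z = 5), the first line (α-line) is the jump from n = 5 to n = 4:
E_5 = -13.6057 × 5² / 5² = -13.6057000000 eV
E_4 = -13.6057 × 5² / 4² = -21.2589062500 eV
ΔE = E_5 - E_4 = 7.6532062500 eV

λ = hc/E = 1239.84 eV·nm / 7.6532062500 eV
λ = 162.002690 nm

This is the α-line of the Brackett series in B⁴⁺.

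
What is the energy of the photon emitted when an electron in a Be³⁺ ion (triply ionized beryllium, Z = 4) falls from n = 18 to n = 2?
53.750914 eV

The energy levels are E_n = -13.6057 Z² eV / n².

Energy at n = 18: E_18 = -13.6057 × 4² / 18² = -0.671886420 eV
Energy at n = 2: E_2 = -13.6057 × 4² / 2² = -54.422800000 eV

For emission (electron falling to lower state), the photon energy is:
E_photon = E_18 - E_2 = |-0.671886420 - (-54.422800000)|
E_photon = 53.750914 eV

This energy is carried away by the emitted photon.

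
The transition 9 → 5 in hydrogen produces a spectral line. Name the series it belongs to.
Pfund series

The spectral series in hydrogen are named based on the final (lower) energy level:
- Lyman series: n_final = 1 (ultraviolet)
- Balmer series: n_final = 2 (visible/near-UV)
- Paschen series: n_final = 3 (infrared)
- Brackett series: n_final = 4 (infrared)
- Pfund series: n_final = 5 (far infrared)

Since this transition ends at n = 5, it belongs to the Pfund series.

For reference, this 9 → 5 line has photon energy
ΔE = 13.6057 eV × (1/5² - 1/9²) = 0.37625639506 eV,
corresponding to wavelength λ = hc/ΔE = 1239.84 eV·nm / 0.37625639506 eV = 3295.19981 nm in the far infrared region.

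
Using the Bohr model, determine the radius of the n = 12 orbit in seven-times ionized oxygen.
0.9525 nm (or 9.5252 Å)

The Bohr radius formula is:
r_n = n² a₀ / Z

where a₀ = 0.0529177 nm is the Bohr radius.

For O⁷⁺ (Z = 8) at n = 12:
r_12 = 12² × 0.0529177 nm / 8
r_12 = 144 × 0.0529177 nm / 8
r_12 = 7.62015 nm / 8
r_12 = 0.9525 nm

The electron orbits at approximately 0.9525 nm from the nucleus.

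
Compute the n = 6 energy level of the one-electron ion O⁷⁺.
-24.18791 eV

For hydrogen-like ions, the energy levels scale with Z²:
E_n = -13.6057 Z² / n² eV

For O⁷⁺ (Z = 8) at n = 6:
E_6 = -13.6057 × 8² / 6²
E_6 = -13.6057 × 64 / 36
E_6 = -870.7648 / 36
E_6 = -24.18791 eV

The energy is 64 times more negative than hydrogen at the same n due to the stronger nuclear charge.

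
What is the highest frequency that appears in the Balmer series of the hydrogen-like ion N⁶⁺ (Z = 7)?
4.030e+16 Hz

The series limit corresponds to the transition from n = ∞ to n = 2.
This is the highest energy (shortest wavelength) transition in the Balmer series.

E_∞ = 0 eV
E_2 = -13.6057 × 7² / 2² = -166.6698 eV

Energy at series limit:
ΔE = E_∞ - E_2 = 0 - (-166.6698) = 166.6698 eV
E = 166.6698 eV × (1.602177 × 10⁻¹⁹ J/eV) = 2.67035e-17 J
f = E/h = 2.67035e-17 J / (6.62607 × 10⁻³⁴ J·s) = 4.030e+16 Hz

This energy equals the ionization energy from the n = 2 state of N⁶⁺.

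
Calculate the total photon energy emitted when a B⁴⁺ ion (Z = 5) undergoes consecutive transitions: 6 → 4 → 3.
28.345208 eV

The energy levels of B⁴⁺ are E_n = -13.6057 × 5² / n² eV.

First transition (6 → 4):
ΔE₁ = |E_4 - E_6|
ΔE₁ = |-21.258906250000 - (-9.448402777778)| = 11.810503472 eV

Second transition (4 → 3):
ΔE₂ = |E_3 - E_4|
ΔE₂ = |-37.793611111111 - (-21.258906250000)| = 16.534704861 eV

Total energy released:
E_total = ΔE₁ + ΔE₂ = 11.810503472 + 16.534704861 = 28.345208 eV

Note: This equals the direct transition 6 → 3: 28.345208 eV ✓
Energy is conserved regardless of the path taken.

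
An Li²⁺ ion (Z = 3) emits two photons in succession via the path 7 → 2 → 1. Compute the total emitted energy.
119.9523 eV

The energy levels of Li²⁺ are E_n = -13.6057 × 3² / n² eV.

First transition (7 → 2):
ΔE₁ = |E_2 - E_7|
ΔE₁ = |-30.6128250000 - (-2.4990061224)| = 28.1138189 eV

Second transition (2 → 1):
ΔE₂ = |E_1 - E_2|
ΔE₂ = |-122.4513000000 - (-30.6128250000)| = 91.8384750 eV

Total energy released:
E_total = ΔE₁ + ΔE₂ = 28.1138189 + 91.8384750 = 119.9523 eV

Note: This equals the direct transition 7 → 1: 119.9523 eV ✓
Energy is conserved regardless of the path taken.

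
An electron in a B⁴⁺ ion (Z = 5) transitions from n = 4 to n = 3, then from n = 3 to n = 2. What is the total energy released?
63.7767 eV

The energy levels of B⁴⁺ are E_n = -13.6057 × 5² / n² eV.

First transition (4 → 3):
ΔE₁ = |E_3 - E_4|
ΔE₁ = |-37.7936111111 - (-21.2589062500)| = 16.5347049 eV

Second transition (3 → 2):
ΔE₂ = |E_2 - E_3|
ΔE₂ = |-85.0356250000 - (-37.7936111111)| = 47.2420139 eV

Total energy released:
E_total = ΔE₁ + ΔE₂ = 16.5347049 + 47.2420139 = 63.7767 eV

Note: This equals the direct transition 4 → 2: 63.7767 eV ✓
Energy is conserved regardless of the path taken.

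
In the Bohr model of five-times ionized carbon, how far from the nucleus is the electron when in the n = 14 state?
1.7286 nm (or 17.2865 Å)

The Bohr radius formula is:
r_n = n² a₀ / Z

where a₀ = 0.0529177 nm is the Bohr radius.

For C⁵⁺ (Z = 6) at n = 14:
r_14 = 14² × 0.0529177 nm / 6
r_14 = 196 × 0.0529177 nm / 6
r_14 = 10.37187 nm / 6
r_14 = 1.7286 nm

The electron orbits at approximately 1.7286 nm from the nucleus.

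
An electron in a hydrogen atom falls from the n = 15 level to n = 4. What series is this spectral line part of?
Brackett series

The spectral series in hydrogen are named based on the final (lower) energy level:
- Lyman series: n_final = 1 (ultraviolet)
- Balmer series: n_final = 2 (visible/near-UV)
- Paschen series: n_final = 3 (infrared)
- Brackett series: n_final = 4 (infrared)
- Pfund series: n_final = 5 (far infrared)

Since this transition ends at n = 4, it belongs to the Brackett series.

For reference, this 15 → 4 line has photon energy
ΔE = 13.6057 eV × (1/4² - 1/15²) = 0.78988647 eV,
corresponding to wavelength λ = hc/ΔE = 1239.84 eV·nm / 0.78988647 eV = 1569.64 nm in the infrared region.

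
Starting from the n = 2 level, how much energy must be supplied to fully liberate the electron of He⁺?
13.6057 eV

The ionization energy is the energy needed to remove the electron completely (n → ∞).

For a hydrogen-like ion with Z = 2, E_n = -13.6057 Z² / n² eV.

At n = 2: E_2 = -13.6057 × 2² / 2² = -13.6057000 eV
At n = ∞: E_∞ = 0 eV

Ionization energy = E_∞ - E_2 = 0 - (-13.6057000) = 13.6057000 eV
Ionization energy ≈ 13.6057 eV

This is also called the binding energy of the electron in state n = 2.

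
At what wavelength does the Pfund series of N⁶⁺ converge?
46.49312 nm

The series limit corresponds to the transition from n = ∞ to n = 5.
This is the highest energy (shortest wavelength) transition in the Pfund series.

E_∞ = 0 eV
E_5 = -13.6057 × 7² / 5² = -26.6671720 eV

Energy at series limit:
ΔE = E_∞ - E_5 = 0 - (-26.6671720) = 26.6671720 eV
λ = hc/E = 1239.84 eV·nm / 26.6671720 eV = 46.49312 nm

This energy equals the ionization energy from the n = 5 state of N⁶⁺.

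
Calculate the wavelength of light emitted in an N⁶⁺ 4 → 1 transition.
1.984 nm

First, find the transition energy using E_n = -13.6057 Z² / n² eV:
E_4 = -13.6057 × 7² / 4² = -41.66746 eV
E_1 = -13.6057 × 7² / 1² = -666.67930 eV

Photon energy: |ΔE| = |E_1 - E_4| = 625.01184 eV

Convert to wavelength using E = hc/λ with hc = 1239.84 eV·nm:
λ = hc/E = 1239.84 eV·nm / 625.01184 eV
λ = 1.984 nm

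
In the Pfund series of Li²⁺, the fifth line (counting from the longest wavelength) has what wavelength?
337.5056 nm

The lines of a series are numbered from the longest wavelength (smallest ΔE) outward; the fifth line is the transition from n = n_f + 5 to n_f.
The Pfund series has all transitions ending at n_f = 5.

For Li²⁺ (Z = 3), the fifth line (ε-line) is the jump from n = 10 to n = 5:
E_10 = -13.6057 × 3² / 10² = -1.22451300 eV
E_5 = -13.6057 × 3² / 5² = -4.89805200 eV
ΔE = E_10 - E_5 = 3.67353900 eV

λ = hc/E = 1239.84 eV·nm / 3.67353900 eV
λ = 337.5056 nm

This is the ε-line of the Pfund series in Li²⁺.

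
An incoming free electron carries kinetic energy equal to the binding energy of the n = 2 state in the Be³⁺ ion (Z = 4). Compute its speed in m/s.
4.375e+06 m/s (or 1.45947% of c)

The binding energy at n = 2 for Be³⁺ is:
E_2 = -13.6057 × 4²/2² = -54.4228000 eV
|E_2| = 54.4228000 eV

Convert to Joules:
KE = 54.4228000 eV × (1.602177 × 10⁻¹⁹ J/eV) = 8.71950e-18 J

Using KE = ½mv²:
v = √(2·KE/m_e)
v = √(2 × 8.71950e-18 J / 9.10938 × 10⁻³¹ kg)
v = 4.375e+06 m/s

This is approximately 1.45947% the speed of light.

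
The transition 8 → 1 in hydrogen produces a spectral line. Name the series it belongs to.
Lyman series

The spectral series in hydrogen are named based on the final (lower) energy level:
- Lyman series: n_final = 1 (ultraviolet)
- Balmer series: n_final = 2 (visible/near-UV)
- Paschen series: n_final = 3 (infrared)
- Brackett series: n_final = 4 (infrared)
- Pfund series: n_final = 5 (far infrared)

Since this transition ends at n = 1, it belongs to the Lyman series.

For reference, this 8 → 1 line has photon energy
ΔE = 13.6057 eV × (1/1² - 1/8²) = 13.39311 eV,
corresponding to wavelength λ = hc/ΔE = 1239.84 eV·nm / 13.39311 eV = 92.573 nm in the ultraviolet region.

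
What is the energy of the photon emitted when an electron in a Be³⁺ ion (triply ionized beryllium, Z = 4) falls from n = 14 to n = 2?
53.312 eV

The energy levels are E_n = -13.6057 Z² eV / n².

Energy at n = 14: E_14 = -13.6057 × 4² / 14² = -1.110669 eV
Energy at n = 2: E_2 = -13.6057 × 4² / 2² = -54.422800 eV

For emission (electron falling to lower state), the photon energy is:
E_photon = E_14 - E_2 = |-1.110669 - (-54.422800)|
E_photon = 53.312 eV

This energy is carried away by the emitted photon.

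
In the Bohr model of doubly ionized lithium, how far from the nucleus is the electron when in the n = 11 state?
2.1343 nm (or 21.3435 Å)

The Bohr radius formula is:
r_n = n² a₀ / Z

where a₀ = 0.0529177 nm is the Bohr radius.

For Li²⁺ (Z = 3) at n = 11:
r_11 = 11² × 0.0529177 nm / 3
r_11 = 121 × 0.0529177 nm / 3
r_11 = 6.40304 nm / 3
r_11 = 2.1343 nm

The electron orbits at approximately 2.1343 nm from the nucleus.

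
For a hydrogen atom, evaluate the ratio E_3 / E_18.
36.000000

Using E_n = -13.6057 Z² / n² eV with Z = 1:

E_3 = -13.6057 / 3² = -13.6057 / 9 = -1.511744444444 eV
E_18 = -13.6057 / 18² = -13.6057 / 324 = -0.041992901235 eV

The ratio is:
E_3/E_18 = (-1.511744444444) / (-0.041992901235)
E_3/E_18 = (-13.6057/9) / (-13.6057/324)
E_3/E_18 = 324/9
E_3/E_18 = 36.000000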